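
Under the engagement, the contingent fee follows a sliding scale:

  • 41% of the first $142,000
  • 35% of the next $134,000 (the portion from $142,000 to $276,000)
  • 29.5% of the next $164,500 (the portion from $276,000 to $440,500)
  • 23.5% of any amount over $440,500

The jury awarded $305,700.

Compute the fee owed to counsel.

$113,881.50

First $142,000 at 41% = $58,220.00
Next $134,000 at 35% = $46,900.00
Remaining $29,700 at 29.5% = $8,761.50
Fee: $58,220.00 + $46,900.00 + $8,761.50 = $113,881.50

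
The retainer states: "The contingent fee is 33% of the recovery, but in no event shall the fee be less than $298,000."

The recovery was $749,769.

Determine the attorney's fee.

$298,000.00

33% of $749,769 = $247,423.77
That is below the $298,000 minimum, so the minimum applies.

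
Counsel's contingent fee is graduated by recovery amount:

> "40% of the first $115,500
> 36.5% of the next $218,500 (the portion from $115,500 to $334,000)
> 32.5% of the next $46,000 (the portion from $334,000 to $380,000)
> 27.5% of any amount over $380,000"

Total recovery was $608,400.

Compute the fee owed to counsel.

First $115,500 at 40% = $46,200.00
Next $218,500 at 36.5% = $79,752.50
Next $46,000 at 32.5% = $14,950.00
Remaining $228,400 at 27.5% = $62,810.00
Fee: $46,200.00 + $79,752.50 + $14,950.00 + $62,810.00 = $203,712.50

$203,712.50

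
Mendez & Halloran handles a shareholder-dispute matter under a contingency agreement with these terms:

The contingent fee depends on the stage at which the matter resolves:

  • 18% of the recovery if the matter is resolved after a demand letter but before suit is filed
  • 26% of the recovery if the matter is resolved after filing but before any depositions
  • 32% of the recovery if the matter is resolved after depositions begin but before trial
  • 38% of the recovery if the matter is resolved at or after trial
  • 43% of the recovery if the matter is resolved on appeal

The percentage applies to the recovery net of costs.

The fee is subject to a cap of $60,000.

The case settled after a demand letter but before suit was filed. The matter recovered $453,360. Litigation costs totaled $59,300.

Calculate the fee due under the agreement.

$60,000.00

Fee base (net of costs): $453,360 − $59,300 = $394,060
The matter settled after a demand letter but before suit was filed, so the 18% rate applies.
$394,060 × 18% = $70,930.80
$70,930.80 exceeds the $60,000 cap, so the fee is capped at $60,000.00.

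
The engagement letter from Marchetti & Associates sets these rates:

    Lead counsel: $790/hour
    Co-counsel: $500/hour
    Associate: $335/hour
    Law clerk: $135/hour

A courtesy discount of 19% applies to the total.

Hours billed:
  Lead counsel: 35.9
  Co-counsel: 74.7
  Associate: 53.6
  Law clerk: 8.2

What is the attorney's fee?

$68,666.94

Lead counsel: 35.9 × $790 = $28,361.00
Co-counsel: 74.7 × $500 = $37,350.00
Associate: 53.6 × $335 = $17,956.00
Law clerk: 8.2 × $135 = $1,107.00
Subtotal: $84,774.00
Less 19% discount: −$16,107.06
Total: $84,774.00 − $16,107.06 = $68,666.94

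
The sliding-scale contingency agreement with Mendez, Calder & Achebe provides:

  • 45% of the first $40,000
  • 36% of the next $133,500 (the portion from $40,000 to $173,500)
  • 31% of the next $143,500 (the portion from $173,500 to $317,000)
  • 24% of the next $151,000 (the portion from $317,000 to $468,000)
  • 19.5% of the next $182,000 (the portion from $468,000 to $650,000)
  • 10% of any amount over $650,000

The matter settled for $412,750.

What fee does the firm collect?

First $40,000 at 45% = $18,000.00
Next $133,500 at 36% = $48,060.00
Next $143,500 at 31% = $44,485.00
Remaining $95,750 at 24% = $22,980.00
Fee: $18,000.00 + $48,060.00 + $44,485.00 + $22,980.00 = $133,525.00

$133,525.00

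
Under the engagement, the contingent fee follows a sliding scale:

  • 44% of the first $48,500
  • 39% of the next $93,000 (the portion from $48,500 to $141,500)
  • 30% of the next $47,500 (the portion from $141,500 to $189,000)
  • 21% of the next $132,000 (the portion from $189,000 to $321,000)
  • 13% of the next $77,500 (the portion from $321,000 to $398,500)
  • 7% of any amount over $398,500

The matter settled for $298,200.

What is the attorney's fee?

$94,792.00

First $48,500 at 44% = $21,340.00
Next $93,000 at 39% = $36,270.00
Next $47,500 at 30% = $14,250.00
Remaining $109,200 at 21% = $22,932.00
Fee: $21,340.00 + $36,270.00 + $14,250.00 + $22,932.00 = $94,792.00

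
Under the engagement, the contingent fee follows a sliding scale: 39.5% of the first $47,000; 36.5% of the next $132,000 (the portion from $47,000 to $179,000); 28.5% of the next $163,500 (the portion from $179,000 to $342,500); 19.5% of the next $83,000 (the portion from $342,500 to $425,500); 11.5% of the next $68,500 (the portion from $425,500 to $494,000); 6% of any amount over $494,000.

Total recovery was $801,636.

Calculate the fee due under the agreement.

$155,863.16

First $47,000 at 39.5% = $18,565.00
Next $132,000 at 36.5% = $48,180.00
Next $163,500 at 28.5% = $46,597.50
Next $83,000 at 19.5% = $16,185.00
Next $68,500 at 11.5% = $7,877.50
Remaining $307,636 at 6% = $18,458.16
Fee: $18,565.00 + $48,180.00 + $46,597.50 + $16,185.00 + $7,877.50 + $18,458.16 = $155,863.16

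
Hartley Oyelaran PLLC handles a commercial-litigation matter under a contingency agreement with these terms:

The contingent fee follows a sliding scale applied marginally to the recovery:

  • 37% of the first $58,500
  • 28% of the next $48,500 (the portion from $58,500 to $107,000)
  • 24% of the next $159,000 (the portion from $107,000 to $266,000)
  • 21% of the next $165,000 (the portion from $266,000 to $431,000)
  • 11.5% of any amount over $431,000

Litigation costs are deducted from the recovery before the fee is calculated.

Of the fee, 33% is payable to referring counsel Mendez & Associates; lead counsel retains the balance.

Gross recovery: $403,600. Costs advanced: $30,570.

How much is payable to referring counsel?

$31,634.23

Fee base (net of costs): $403,600 − $30,570 = $373,030
First $58,500 at 37% = $21,645.00
Next $48,500 at 28% = $13,580.00
Next $159,000 at 24% = $38,160.00
Remaining $107,030 at 21% = $22,476.30
Fee: $21,645.00 + $13,580.00 + $38,160.00 + $22,476.30 = $95,861.30
Referral share: 33% of $95,861.30 = $31,634.23; lead counsel retains $95,861.30 − $31,634.23 = $64,227.07.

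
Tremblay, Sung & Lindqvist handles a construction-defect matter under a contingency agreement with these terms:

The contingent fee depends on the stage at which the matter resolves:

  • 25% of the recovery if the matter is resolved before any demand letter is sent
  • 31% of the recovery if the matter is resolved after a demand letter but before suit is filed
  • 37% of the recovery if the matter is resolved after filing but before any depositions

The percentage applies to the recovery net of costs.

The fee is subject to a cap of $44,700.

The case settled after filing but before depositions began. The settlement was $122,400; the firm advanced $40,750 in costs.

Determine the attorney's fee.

$30,210.50

Fee base (net of costs): $122,400 − $40,750 = $81,650
The matter settled after filing but before depositions began, so the 37% rate applies.
$81,650 × 37% = $30,210.50
$30,210.50 is under the $44,700 cap.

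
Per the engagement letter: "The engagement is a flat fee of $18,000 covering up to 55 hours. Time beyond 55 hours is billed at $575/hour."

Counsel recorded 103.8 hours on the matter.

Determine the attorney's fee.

Flat fee: $18,000.00
Excess hours: 103.8 − 55 = 48.8
Overrun: 48.8 × $575 = $28,060.00
Total: $18,000.00 + $28,060.00 = $46,060.00

$46,060.00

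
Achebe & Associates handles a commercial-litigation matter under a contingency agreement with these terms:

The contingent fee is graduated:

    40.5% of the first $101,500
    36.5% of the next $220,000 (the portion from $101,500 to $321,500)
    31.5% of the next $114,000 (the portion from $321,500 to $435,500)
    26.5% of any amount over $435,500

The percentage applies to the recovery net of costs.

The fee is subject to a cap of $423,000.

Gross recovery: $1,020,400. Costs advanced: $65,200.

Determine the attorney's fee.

Fee base (net of costs): $1,020,400 − $65,200 = $955,200
First $101,500 at 40.5% = $41,107.50
Next $220,000 at 36.5% = $80,300.00
Next $114,000 at 31.5% = $35,910.00
Remaining $519,700 at 26.5% = $137,720.50
Fee: $41,107.50 + $80,300.00 + $35,910.00 + $137,720.50 = $295,038.00
$295,038.00 is under the $423,000 cap.

$295,038.00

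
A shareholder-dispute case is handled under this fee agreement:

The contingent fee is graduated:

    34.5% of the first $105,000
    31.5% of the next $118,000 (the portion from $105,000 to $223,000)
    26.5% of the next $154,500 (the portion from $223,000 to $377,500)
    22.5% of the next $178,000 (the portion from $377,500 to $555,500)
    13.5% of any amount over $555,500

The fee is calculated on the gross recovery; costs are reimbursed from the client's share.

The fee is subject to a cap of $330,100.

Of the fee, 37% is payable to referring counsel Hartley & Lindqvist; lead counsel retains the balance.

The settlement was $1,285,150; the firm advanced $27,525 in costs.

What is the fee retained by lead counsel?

$159,320.86

Fee base is the gross recovery, $1,285,150; costs are reimbursed separately.
First $105,000 at 34.5% = $36,225.00
Next $118,000 at 31.5% = $37,170.00
Next $154,500 at 26.5% = $40,942.50
Next $178,000 at 22.5% = $40,050.00
Remaining $729,650 at 13.5% = $98,502.75
Fee: $36,225.00 + $37,170.00 + $40,942.50 + $40,050.00 + $98,502.75 = $252,890.25
$252,890.25 is under the $330,100 cap.
Referral share: 37% of $252,890.25 = $93,569.39; lead counsel retains $252,890.25 − $93,569.39 = $159,320.86.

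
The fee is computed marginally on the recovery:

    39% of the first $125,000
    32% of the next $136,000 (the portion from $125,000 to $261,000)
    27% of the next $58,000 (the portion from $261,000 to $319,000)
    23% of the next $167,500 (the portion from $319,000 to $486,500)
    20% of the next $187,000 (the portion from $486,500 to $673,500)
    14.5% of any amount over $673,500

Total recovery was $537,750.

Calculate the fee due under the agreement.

First $125,000 at 39% = $48,750.00
Next $136,000 at 32% = $43,520.00
Next $58,000 at 27% = $15,660.00
Next $167,500 at 23% = $38,525.00
Remaining $51,250 at 20% = $10,250.00
Fee: $48,750.00 + $43,520.00 + $15,660.00 + $38,525.00 + $10,250.00 = $156,705.00

$156,705.00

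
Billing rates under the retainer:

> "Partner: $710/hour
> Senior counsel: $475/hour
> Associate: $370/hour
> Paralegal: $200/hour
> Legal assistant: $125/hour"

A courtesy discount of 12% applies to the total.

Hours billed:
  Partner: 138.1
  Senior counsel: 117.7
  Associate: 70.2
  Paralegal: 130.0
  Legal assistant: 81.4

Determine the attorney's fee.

Partner: 138.1 × $710 = $98,051.00
Senior counsel: 117.7 × $475 = $55,907.50
Associate: 70.2 × $370 = $25,974.00
Paralegal: 130.0 × $200 = $26,000.00
Legal assistant: 81.4 × $125 = $10,175.00
Subtotal: $216,107.50
Less 12% discount: −$25,932.90
Total: $216,107.50 − $25,932.90 = $190,174.60

$190,174.60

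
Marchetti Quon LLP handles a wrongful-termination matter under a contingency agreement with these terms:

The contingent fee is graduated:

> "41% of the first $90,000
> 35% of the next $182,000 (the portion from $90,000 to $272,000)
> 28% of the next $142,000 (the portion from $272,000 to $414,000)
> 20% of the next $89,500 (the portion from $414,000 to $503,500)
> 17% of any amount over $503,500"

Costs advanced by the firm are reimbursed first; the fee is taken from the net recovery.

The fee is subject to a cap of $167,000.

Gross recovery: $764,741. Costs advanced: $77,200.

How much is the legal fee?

$167,000.00

Fee base (net of costs): $764,741 − $77,200 = $687,541
First $90,000 at 41% = $36,900.00
Next $182,000 at 35% = $63,700.00
Next $142,000 at 28% = $39,760.00
Next $89,500 at 20% = $17,900.00
Remaining $184,041 at 17% = $31,286.97
Fee: $36,900.00 + $63,700.00 + $39,760.00 + $17,900.00 + $31,286.97 = $189,546.97
$189,546.97 exceeds the $167,000 cap, so the fee is capped at $167,000.00.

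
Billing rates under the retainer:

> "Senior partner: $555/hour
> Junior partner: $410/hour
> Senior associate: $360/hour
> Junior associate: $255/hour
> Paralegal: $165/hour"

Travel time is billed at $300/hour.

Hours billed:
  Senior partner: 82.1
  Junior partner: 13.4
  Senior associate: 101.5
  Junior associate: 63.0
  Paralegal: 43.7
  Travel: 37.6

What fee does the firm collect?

$122,155.00

Senior partner: 82.1 × $555 = $45,565.50
Junior partner: 13.4 × $410 = $5,494.00
Senior associate: 101.5 × $360 = $36,540.00
Junior associate: 63.0 × $255 = $16,065.00
Paralegal: 43.7 × $165 = $7,210.50
Subtotal: $45,565.50 + $5,494.00 + $36,540.00 + $16,065.00 + $7,210.50 = $110,875.00
Travel: 37.6 × $300 = $11,280.00
Total: $110,875.00 + $11,280.00 = $122,155.00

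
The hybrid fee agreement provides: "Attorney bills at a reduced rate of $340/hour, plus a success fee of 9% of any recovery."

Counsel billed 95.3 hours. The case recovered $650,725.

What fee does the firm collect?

$90,967.25

Hourly: 95.3 × $340 = $32,402.00
Success fee: 9% of $650,725 = $58,565.25
Total: $32,402.00 + $58,565.25 = $90,967.25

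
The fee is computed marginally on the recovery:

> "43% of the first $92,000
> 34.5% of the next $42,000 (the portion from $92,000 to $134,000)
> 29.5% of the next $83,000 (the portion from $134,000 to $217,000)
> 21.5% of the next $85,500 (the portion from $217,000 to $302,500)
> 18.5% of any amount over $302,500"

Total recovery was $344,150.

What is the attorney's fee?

First $92,000 at 43% = $39,560.00
Next $42,000 at 34.5% = $14,490.00
Next $83,000 at 29.5% = $24,485.00
Next $85,500 at 21.5% = $18,382.50
Remaining $41,650 at 18.5% = $7,705.25
Fee: $39,560.00 + $14,490.00 + $24,485.00 + $18,382.50 + $7,705.25 = $104,622.75

$104,622.75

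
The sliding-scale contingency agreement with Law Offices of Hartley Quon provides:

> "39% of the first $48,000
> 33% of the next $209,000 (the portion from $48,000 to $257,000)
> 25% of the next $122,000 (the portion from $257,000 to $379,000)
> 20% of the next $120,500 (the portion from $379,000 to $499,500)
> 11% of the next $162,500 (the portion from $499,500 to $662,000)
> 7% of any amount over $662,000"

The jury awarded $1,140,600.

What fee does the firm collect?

$193,667.00

First $48,000 at 39% = $18,720.00
Next $209,000 at 33% = $68,970.00
Next $122,000 at 25% = $30,500.00
Next $120,500 at 20% = $24,100.00
Next $162,500 at 11% = $17,875.00
Remaining $478,600 at 7% = $33,502.00
Fee: $18,720.00 + $68,970.00 + $30,500.00 + $24,100.00 + $17,875.00 + $33,502.00 = $193,667.00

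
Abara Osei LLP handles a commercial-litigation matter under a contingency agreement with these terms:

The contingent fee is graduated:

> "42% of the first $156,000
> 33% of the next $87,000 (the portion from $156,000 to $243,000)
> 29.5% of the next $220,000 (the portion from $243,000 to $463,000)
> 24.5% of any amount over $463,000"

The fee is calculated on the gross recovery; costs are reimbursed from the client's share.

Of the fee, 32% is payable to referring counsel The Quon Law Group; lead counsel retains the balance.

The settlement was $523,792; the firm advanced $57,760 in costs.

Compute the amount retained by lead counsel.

$118,336.35

Fee base is the gross recovery, $523,792; costs are reimbursed separately.
First $156,000 at 42% = $65,520.00
Next $87,000 at 33% = $28,710.00
Next $220,000 at 29.5% = $64,900.00
Remaining $60,792 at 24.5% = $14,894.04
Fee: $65,520.00 + $28,710.00 + $64,900.00 + $14,894.04 = $174,024.04
Referral share: 32% of $174,024.04 = $55,687.69; lead counsel retains $174,024.04 − $55,687.69 = $118,336.35.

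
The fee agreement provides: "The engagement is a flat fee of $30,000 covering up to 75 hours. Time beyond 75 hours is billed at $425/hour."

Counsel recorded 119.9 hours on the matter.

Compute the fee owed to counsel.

$49,082.50

Flat fee: $30,000.00
Excess hours: 119.9 − 75 = 44.9
Overrun: 44.9 × $425 = $19,082.50
Total: $30,000.00 + $19,082.50 = $49,082.50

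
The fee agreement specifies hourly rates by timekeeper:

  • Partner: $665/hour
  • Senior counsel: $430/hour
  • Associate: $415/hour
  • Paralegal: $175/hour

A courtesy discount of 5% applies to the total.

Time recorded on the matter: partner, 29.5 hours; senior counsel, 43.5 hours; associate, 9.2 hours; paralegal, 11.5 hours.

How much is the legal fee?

Partner: 29.5 × $665 = $19,617.50
Senior counsel: 43.5 × $430 = $18,705.00
Associate: 9.2 × $415 = $3,818.00
Paralegal: 11.5 × $175 = $2,012.50
Subtotal: $44,153.00
Less 5% discount: −$2,207.65
Total: $44,153.00 − $2,207.65 = $41,945.35

$41,945.35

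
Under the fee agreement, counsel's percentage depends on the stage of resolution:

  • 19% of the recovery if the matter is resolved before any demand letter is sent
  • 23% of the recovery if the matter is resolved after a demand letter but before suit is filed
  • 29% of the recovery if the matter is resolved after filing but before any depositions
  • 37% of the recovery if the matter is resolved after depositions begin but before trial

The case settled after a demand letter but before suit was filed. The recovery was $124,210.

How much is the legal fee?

$28,568.30

The matter settled after a demand letter but before suit was filed, so the 23% rate applies.
$124,210 × 23% = $28,568.30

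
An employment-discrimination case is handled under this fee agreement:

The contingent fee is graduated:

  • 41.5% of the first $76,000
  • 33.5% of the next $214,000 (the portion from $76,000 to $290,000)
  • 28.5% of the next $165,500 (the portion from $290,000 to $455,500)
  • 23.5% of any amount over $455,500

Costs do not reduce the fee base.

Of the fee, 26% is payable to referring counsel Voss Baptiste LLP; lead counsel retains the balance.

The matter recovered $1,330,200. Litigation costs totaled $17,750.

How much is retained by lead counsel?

Fee base is the gross recovery, $1,330,200; costs are reimbursed separately.
First $76,000 at 41.5% = $31,540.00
Next $214,000 at 33.5% = $71,690.00
Next $165,500 at 28.5% = $47,167.50
Remaining $874,700 at 23.5% = $205,554.50
Fee: $31,540.00 + $71,690.00 + $47,167.50 + $205,554.50 = $355,952.00
Referral share: 26% of $355,952.00 = $92,547.52; lead counsel retains $355,952.00 − $92,547.52 = $263,404.48.

$263,404.48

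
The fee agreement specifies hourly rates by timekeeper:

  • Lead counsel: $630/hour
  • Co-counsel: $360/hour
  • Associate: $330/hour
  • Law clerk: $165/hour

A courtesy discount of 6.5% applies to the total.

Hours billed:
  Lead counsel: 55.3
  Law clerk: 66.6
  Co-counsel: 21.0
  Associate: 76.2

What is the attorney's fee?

$73,429.29

Lead counsel: 55.3 × $630 = $34,839.00
Co-counsel: 21.0 × $360 = $7,560.00
Associate: 76.2 × $330 = $25,146.00
Law clerk: 66.6 × $165 = $10,989.00
Subtotal: $78,534.00
Less 6.5% discount: −$5,104.71
Total: $78,534.00 − $5,104.71 = $73,429.29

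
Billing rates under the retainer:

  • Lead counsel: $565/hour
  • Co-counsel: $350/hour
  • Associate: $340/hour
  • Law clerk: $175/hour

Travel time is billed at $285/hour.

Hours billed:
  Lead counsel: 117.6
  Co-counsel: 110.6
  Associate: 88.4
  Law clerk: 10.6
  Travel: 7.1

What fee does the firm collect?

Lead counsel: 117.6 × $565 = $66,444.00
Co-counsel: 110.6 × $350 = $38,710.00
Associate: 88.4 × $340 = $30,056.00
Law clerk: 10.6 × $175 = $1,855.00
Subtotal: $66,444.00 + $38,710.00 + $30,056.00 + $1,855.00 = $137,065.00
Travel: 7.1 × $285 = $2,023.50
Total: $137,065.00 + $2,023.50 = $139,088.50

$139,088.50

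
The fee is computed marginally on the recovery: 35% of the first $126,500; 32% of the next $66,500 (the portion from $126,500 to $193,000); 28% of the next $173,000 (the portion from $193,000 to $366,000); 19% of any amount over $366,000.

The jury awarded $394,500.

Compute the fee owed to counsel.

$119,410.00

First $126,500 at 35% = $44,275.00
Next $66,500 at 32% = $21,280.00
Next $173,000 at 28% = $48,440.00
Remaining $28,500 at 19% = $5,415.00
Fee: $44,275.00 + $21,280.00 + $48,440.00 + $5,415.00 = $119,410.00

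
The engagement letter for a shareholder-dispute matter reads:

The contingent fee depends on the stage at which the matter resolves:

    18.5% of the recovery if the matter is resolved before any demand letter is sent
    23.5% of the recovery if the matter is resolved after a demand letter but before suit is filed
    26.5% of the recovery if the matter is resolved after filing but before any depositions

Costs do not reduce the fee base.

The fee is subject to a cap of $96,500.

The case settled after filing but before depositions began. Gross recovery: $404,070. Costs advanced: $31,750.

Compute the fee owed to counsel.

$96,500.00

Fee base is the gross recovery, $404,070; costs are reimbursed separately.
The matter settled after filing but before depositions began, so the 26.5% rate applies.
$404,070 × 26.5% = $107,078.55
$107,078.55 exceeds the $96,500 cap, so the fee is capped at $96,500.00.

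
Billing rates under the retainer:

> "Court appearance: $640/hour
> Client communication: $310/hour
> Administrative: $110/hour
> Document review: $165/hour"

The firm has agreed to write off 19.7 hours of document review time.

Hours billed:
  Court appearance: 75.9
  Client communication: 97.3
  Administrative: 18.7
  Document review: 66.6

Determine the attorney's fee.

Court appearance: 75.9 × $640 = $48,576.00
Client communication: 97.3 × $310 = $30,163.00
Administrative: 18.7 × $110 = $2,057.00
Document review: 66.6 × $165 = $10,989.00
Subtotal: $91,785.00
Write-off: 19.7 × $165 = $3,250.50
Total: $91,785.00 − $3,250.50 = $88,534.50

$88,534.50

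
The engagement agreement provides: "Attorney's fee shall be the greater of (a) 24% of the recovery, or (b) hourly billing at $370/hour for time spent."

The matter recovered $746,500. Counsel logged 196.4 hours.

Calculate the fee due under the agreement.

(a) 24% of $746,500 = $179,160.00
(b) 196.4 × $370 = $72,668.00
The greater is (a): $179,160.00.

$179,160.00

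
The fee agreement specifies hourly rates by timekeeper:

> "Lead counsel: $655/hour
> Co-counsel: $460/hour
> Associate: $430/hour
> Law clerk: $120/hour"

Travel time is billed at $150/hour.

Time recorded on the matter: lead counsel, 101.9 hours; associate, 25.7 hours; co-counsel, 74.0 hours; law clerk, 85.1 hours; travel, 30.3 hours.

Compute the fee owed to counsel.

Lead counsel: 101.9 × $655 = $66,744.50
Co-counsel: 74.0 × $460 = $34,040.00
Associate: 25.7 × $430 = $11,051.00
Law clerk: 85.1 × $120 = $10,212.00
Subtotal: $66,744.50 + $34,040.00 + $11,051.00 + $10,212.00 = $122,047.50
Travel: 30.3 × $150 = $4,545.00
Total: $122,047.50 + $4,545.00 = $126,592.50

$126,592.50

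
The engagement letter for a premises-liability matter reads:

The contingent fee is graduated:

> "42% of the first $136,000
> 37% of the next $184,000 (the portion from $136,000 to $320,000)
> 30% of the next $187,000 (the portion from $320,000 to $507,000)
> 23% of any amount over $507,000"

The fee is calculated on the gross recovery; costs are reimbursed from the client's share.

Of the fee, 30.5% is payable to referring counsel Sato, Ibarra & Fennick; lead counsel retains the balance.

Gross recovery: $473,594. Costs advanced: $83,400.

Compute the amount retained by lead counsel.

$119,038.35

Fee base is the gross recovery, $473,594; costs are reimbursed separately.
First $136,000 at 42% = $57,120.00
Next $184,000 at 37% = $68,080.00
Remaining $153,594 at 30% = $46,078.20
Fee: $57,120.00 + $68,080.00 + $46,078.20 = $171,278.20
Referral share: 30.5% of $171,278.20 = $52,239.85; lead counsel retains $171,278.20 − $52,239.85 = $119,038.35.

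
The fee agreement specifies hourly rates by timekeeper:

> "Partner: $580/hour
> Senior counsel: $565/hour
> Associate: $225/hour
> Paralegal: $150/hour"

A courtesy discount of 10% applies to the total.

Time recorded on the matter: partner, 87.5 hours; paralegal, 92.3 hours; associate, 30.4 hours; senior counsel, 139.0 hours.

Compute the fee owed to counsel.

$134,973.00

Partner: 87.5 × $580 = $50,750.00
Senior counsel: 139.0 × $565 = $78,535.00
Associate: 30.4 × $225 = $6,840.00
Paralegal: 92.3 × $150 = $13,845.00
Subtotal: $149,970.00
Less 10% discount: −$14,997.00
Total: $149,970.00 − $14,997.00 = $134,973.00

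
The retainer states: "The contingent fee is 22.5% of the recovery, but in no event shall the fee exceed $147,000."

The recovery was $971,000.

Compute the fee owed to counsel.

$147,000.00

22.5% of $971,000 = $218,475.00
That exceeds the $147,000 cap, so the fee is capped at $147,000.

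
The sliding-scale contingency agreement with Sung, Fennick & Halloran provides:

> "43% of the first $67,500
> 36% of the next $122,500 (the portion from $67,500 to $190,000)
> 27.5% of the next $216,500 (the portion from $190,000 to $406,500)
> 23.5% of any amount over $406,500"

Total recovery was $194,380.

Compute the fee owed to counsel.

First $67,500 at 43% = $29,025.00
Next $122,500 at 36% = $44,100.00
Remaining $4,380 at 27.5% = $1,204.50
Fee: $29,025.00 + $44,100.00 + $1,204.50 = $74,329.50

$74,329.50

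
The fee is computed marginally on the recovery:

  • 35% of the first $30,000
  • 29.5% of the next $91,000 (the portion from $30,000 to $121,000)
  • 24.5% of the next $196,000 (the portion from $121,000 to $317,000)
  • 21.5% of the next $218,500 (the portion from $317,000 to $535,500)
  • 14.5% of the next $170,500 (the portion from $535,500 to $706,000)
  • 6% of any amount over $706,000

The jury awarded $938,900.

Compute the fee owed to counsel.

$171,039.00

First $30,000 at 35% = $10,500.00
Next $91,000 at 29.5% = $26,845.00
Next $196,000 at 24.5% = $48,020.00
Next $218,500 at 21.5% = $46,977.50
Next $170,500 at 14.5% = $24,722.50
Remaining $232,900 at 6% = $13,974.00
Fee: $10,500.00 + $26,845.00 + $48,020.00 + $46,977.50 + $24,722.50 + $13,974.00 = $171,039.00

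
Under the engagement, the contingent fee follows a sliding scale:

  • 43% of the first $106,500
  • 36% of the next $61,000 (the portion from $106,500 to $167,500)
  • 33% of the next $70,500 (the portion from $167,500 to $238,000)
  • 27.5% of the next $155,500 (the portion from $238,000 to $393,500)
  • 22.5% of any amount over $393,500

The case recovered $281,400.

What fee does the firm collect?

$102,955.00

First $106,500 at 43% = $45,795.00
Next $61,000 at 36% = $21,960.00
Next $70,500 at 33% = $23,265.00
Remaining $43,400 at 27.5% = $11,935.00
Fee: $45,795.00 + $21,960.00 + $23,265.00 + $11,935.00 = $102,955.00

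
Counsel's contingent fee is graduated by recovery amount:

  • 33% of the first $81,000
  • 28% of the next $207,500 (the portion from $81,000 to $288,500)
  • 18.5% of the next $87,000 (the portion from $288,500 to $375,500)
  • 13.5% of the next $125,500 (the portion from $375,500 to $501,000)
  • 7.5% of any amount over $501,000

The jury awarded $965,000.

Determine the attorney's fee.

First $81,000 at 33% = $26,730.00
Next $207,500 at 28% = $58,100.00
Next $87,000 at 18.5% = $16,095.00
Next $125,500 at 13.5% = $16,942.50
Remaining $464,000 at 7.5% = $34,800.00
Fee: $26,730.00 + $58,100.00 + $16,095.00 + $16,942.50 + $34,800.00 = $152,667.50

$152,667.50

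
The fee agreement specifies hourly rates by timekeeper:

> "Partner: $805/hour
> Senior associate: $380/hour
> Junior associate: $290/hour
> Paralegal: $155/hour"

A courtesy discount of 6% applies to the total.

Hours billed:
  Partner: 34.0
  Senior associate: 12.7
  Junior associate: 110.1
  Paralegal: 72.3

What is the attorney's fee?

$70,811.61

Partner: 34.0 × $805 = $27,370.00
Senior associate: 12.7 × $380 = $4,826.00
Junior associate: 110.1 × $290 = $31,929.00
Paralegal: 72.3 × $155 = $11,206.50
Subtotal: $75,331.50
Less 6% discount: −$4,519.89
Total: $75,331.50 − $4,519.89 = $70,811.61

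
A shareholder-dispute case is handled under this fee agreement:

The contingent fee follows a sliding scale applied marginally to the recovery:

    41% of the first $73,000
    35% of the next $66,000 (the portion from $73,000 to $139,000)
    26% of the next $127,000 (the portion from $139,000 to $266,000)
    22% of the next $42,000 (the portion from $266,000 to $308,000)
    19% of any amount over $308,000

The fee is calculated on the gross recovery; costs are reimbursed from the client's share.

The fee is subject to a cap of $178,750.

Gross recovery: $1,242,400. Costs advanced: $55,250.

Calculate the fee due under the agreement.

$178,750.00

Fee base is the gross recovery, $1,242,400; costs are reimbursed separately.
First $73,000 at 41% = $29,930.00
Next $66,000 at 35% = $23,100.00
Next $127,000 at 26% = $33,020.00
Next $42,000 at 22% = $9,240.00
Remaining $934,400 at 19% = $177,536.00
Fee: $29,930.00 + $23,100.00 + $33,020.00 + $9,240.00 + $177,536.00 = $272,826.00
$272,826.00 exceeds the $178,750 cap, so the fee is capped at $178,750.00.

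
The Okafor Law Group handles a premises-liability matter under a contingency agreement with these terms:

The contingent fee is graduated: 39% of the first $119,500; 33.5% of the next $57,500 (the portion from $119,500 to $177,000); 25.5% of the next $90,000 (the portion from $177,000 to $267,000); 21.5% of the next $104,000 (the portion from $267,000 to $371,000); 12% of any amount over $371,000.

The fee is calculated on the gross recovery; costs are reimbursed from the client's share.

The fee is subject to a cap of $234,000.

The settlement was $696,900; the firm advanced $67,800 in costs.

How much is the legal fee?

Fee base is the gross recovery, $696,900; costs are reimbursed separately.
First $119,500 at 39% = $46,605.00
Next $57,500 at 33.5% = $19,262.50
Next $90,000 at 25.5% = $22,950.00
Next $104,000 at 21.5% = $22,360.00
Remaining $325,900 at 12% = $39,108.00
Fee: $46,605.00 + $19,262.50 + $22,950.00 + $22,360.00 + $39,108.00 = $150,285.50
$150,285.50 is under the $234,000 cap.

$150,285.50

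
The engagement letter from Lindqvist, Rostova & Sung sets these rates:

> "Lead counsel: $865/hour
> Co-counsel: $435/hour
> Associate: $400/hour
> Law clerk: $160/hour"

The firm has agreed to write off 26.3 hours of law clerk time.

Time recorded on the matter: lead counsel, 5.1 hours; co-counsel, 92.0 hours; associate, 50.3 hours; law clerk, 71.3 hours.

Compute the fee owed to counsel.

$71,751.50

Lead counsel: 5.1 × $865 = $4,411.50
Co-counsel: 92.0 × $435 = $40,020.00
Associate: 50.3 × $400 = $20,120.00
Law clerk: 71.3 × $160 = $11,408.00
Subtotal: $75,959.50
Write-off: 26.3 × $160 = $4,208.00
Total: $75,959.50 − $4,208.00 = $71,751.50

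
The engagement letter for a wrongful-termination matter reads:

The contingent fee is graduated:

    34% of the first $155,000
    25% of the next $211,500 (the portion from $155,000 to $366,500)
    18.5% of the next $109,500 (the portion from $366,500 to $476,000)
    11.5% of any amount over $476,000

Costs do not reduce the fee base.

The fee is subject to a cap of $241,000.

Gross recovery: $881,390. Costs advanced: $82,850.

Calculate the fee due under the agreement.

Fee base is the gross recovery, $881,390; costs are reimbursed separately.
First $155,000 at 34% = $52,700.00
Next $211,500 at 25% = $52,875.00
Next $109,500 at 18.5% = $20,257.50
Remaining $405,390 at 11.5% = $46,619.85
Fee: $52,700.00 + $52,875.00 + $20,257.50 + $46,619.85 = $172,452.35
$172,452.35 is under the $241,000 cap.

$172,452.35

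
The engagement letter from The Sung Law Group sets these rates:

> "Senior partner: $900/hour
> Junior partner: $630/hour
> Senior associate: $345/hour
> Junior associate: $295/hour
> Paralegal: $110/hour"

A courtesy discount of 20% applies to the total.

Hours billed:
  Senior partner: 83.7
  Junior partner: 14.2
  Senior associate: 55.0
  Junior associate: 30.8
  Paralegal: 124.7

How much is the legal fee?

Senior partner: 83.7 × $900 = $75,330.00
Junior partner: 14.2 × $630 = $8,946.00
Senior associate: 55.0 × $345 = $18,975.00
Junior associate: 30.8 × $295 = $9,086.00
Paralegal: 124.7 × $110 = $13,717.00
Subtotal: $126,054.00
Less 20% discount: −$25,210.80
Total: $126,054.00 − $25,210.80 = $100,843.20

$100,843.20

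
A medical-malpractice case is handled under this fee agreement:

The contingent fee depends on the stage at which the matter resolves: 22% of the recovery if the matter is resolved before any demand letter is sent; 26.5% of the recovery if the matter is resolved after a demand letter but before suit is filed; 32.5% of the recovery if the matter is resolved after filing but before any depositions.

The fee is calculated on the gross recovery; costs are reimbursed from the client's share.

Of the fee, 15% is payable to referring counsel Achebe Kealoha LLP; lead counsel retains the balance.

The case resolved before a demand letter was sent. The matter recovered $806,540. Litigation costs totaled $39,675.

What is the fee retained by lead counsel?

$150,822.98

Fee base is the gross recovery, $806,540; costs are reimbursed separately.
The matter resolved before a demand letter was sent, so the 22% rate applies.
$806,540 × 22% = $177,438.80
Referral share: 15% of $177,438.80 = $26,615.82; lead counsel retains $177,438.80 − $26,615.82 = $150,822.98.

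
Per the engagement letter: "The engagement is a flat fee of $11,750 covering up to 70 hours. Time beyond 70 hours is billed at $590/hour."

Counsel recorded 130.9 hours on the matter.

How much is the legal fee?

Flat fee: $11,750.00
Excess hours: 130.9 − 70 = 60.9
Overrun: 60.9 × $590 = $35,931.00
Total: $11,750.00 + $35,931.00 = $47,681.00

$47,681.00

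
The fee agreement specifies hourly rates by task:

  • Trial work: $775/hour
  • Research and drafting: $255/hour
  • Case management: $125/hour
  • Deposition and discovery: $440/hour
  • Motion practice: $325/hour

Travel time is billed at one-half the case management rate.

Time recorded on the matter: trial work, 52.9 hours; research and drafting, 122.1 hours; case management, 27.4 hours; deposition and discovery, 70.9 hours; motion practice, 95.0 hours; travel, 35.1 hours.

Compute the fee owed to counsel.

$139,822.75

Trial work: 52.9 × $775 = $40,997.50
Research and drafting: 122.1 × $255 = $31,135.50
Case management: 27.4 × $125 = $3,425.00
Deposition and discovery: 70.9 × $440 = $31,196.00
Motion practice: 95.0 × $325 = $30,875.00
Subtotal: $40,997.50 + $31,135.50 + $3,425.00 + $31,196.00 + $30,875.00 = $137,629.00
Travel: 35.1 × ($125 ÷ 2) = 35.1 × $62.50 = $2,193.75
Total: $137,629.00 + $2,193.75 = $139,822.75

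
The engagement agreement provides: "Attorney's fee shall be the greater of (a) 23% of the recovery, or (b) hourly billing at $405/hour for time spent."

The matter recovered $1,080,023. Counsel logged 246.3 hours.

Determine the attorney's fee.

$248,405.29

(a) 23% of $1,080,023 = $248,405.29
(b) 246.3 × $405 = $99,751.50
The greater is (a): $248,405.29.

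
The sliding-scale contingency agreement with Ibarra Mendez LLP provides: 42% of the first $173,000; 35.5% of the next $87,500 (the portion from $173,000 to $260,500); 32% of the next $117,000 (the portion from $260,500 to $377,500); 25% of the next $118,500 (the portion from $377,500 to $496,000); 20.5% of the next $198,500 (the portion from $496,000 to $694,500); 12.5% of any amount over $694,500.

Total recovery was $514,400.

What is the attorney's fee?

First $173,000 at 42% = $72,660.00
Next $87,500 at 35.5% = $31,062.50
Next $117,000 at 32% = $37,440.00
Next $118,500 at 25% = $29,625.00
Remaining $18,400 at 20.5% = $3,772.00
Fee: $72,660.00 + $31,062.50 + $37,440.00 + $29,625.00 + $3,772.00 = $174,559.50

$174,559.50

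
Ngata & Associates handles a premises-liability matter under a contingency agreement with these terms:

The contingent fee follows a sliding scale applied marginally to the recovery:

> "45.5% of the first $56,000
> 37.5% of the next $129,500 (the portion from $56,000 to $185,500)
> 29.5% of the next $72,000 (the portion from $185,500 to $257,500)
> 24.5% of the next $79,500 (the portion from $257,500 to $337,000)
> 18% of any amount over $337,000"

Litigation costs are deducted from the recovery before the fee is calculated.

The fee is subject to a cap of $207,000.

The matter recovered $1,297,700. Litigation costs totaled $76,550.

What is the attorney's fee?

Fee base (net of costs): $1,297,700 − $76,550 = $1,221,150
First $56,000 at 45.5% = $25,480.00
Next $129,500 at 37.5% = $48,562.50
Next $72,000 at 29.5% = $21,240.00
Next $79,500 at 24.5% = $19,477.50
Remaining $884,150 at 18% = $159,147.00
Fee: $25,480.00 + $48,562.50 + $21,240.00 + $19,477.50 + $159,147.00 = $273,907.00
$273,907.00 exceeds the $207,000 cap, so the fee is capped at $207,000.00.

$207,000.00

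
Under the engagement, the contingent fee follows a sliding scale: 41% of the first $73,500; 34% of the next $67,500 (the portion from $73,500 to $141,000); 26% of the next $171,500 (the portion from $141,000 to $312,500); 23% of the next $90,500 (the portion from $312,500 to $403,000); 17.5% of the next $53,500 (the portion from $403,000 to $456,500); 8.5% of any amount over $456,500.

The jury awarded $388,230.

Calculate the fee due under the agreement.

$115,092.90

First $73,500 at 41% = $30,135.00
Next $67,500 at 34% = $22,950.00
Next $171,500 at 26% = $44,590.00
Remaining $75,730 at 23% = $17,417.90
Fee: $30,135.00 + $22,950.00 + $44,590.00 + $17,417.90 = $115,092.90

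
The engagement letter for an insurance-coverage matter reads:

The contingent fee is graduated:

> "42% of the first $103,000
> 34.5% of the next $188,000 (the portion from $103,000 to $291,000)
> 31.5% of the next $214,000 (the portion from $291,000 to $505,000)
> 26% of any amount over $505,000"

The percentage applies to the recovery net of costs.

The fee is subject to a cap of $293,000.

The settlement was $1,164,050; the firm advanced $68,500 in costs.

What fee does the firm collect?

$293,000.00

Fee base (net of costs): $1,164,050 − $68,500 = $1,095,550
First $103,000 at 42% = $43,260.00
Next $188,000 at 34.5% = $64,860.00
Next $214,000 at 31.5% = $67,410.00
Remaining $590,550 at 26% = $153,543.00
Fee: $43,260.00 + $64,860.00 + $67,410.00 + $153,543.00 = $329,073.00
$329,073.00 exceeds the $293,000 cap, so the fee is capped at $293,000.00.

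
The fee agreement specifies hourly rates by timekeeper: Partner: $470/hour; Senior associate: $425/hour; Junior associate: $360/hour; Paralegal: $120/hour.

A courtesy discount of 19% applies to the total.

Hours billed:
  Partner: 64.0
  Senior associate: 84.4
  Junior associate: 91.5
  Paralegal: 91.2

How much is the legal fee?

$88,965.54

Partner: 64.0 × $470 = $30,080.00
Senior associate: 84.4 × $425 = $35,870.00
Junior associate: 91.5 × $360 = $32,940.00
Paralegal: 91.2 × $120 = $10,944.00
Subtotal: $109,834.00
Less 19% discount: −$20,868.46
Total: $109,834.00 − $20,868.46 = $88,965.54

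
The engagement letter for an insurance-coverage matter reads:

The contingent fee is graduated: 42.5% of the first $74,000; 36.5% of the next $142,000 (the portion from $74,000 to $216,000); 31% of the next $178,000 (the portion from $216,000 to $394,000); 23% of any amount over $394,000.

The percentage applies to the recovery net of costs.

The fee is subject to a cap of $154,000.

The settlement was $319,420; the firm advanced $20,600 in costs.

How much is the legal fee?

Fee base (net of costs): $319,420 − $20,600 = $298,820
First $74,000 at 42.5% = $31,450.00
Next $142,000 at 36.5% = $51,830.00
Remaining $82,820 at 31% = $25,674.20
Fee: $31,450.00 + $51,830.00 + $25,674.20 = $108,954.20
$108,954.20 is under the $154,000 cap.

$108,954.20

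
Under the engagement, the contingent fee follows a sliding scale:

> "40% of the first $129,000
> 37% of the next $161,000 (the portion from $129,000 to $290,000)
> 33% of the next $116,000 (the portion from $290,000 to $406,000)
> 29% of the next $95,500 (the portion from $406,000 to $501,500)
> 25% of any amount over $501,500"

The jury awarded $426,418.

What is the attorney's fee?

First $129,000 at 40% = $51,600.00
Next $161,000 at 37% = $59,570.00
Next $116,000 at 33% = $38,280.00
Remaining $20,418 at 29% = $5,921.22
Fee: $51,600.00 + $59,570.00 + $38,280.00 + $5,921.22 = $155,371.22

$155,371.22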